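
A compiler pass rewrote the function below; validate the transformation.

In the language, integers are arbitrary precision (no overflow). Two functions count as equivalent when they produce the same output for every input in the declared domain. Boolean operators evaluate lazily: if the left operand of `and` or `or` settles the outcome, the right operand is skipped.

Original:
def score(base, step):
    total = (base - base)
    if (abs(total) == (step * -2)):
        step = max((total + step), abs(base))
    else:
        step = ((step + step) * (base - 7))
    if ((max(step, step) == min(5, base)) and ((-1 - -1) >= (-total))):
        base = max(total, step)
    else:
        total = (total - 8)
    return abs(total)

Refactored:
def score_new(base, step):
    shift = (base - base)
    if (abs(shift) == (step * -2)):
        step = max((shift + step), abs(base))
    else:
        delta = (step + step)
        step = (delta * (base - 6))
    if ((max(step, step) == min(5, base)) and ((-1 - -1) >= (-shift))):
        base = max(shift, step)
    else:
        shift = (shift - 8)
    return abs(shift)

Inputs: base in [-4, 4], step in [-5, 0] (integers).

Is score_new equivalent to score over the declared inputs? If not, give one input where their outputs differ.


These are not equivalent — on base=4, step=-1 the outputs split (8 vs 0).
score: total=0, then (abs(total) == (step * -2)) is false, then step=6, then ((max(step, step) == min(5, base)) and ((-1 - -1) >= (-total))) is false, then total=-8, then returns 8
score_new: shift=0, then (abs(shift) == (step * -2)) is false, then delta=-2, then step=4, then ((max(step, step) == min(5, base)) and ((-1 - -1) >= (-shift))) is true, then base=4, then returns 0
verdict: not equivalent; witness: base=4, step=-1


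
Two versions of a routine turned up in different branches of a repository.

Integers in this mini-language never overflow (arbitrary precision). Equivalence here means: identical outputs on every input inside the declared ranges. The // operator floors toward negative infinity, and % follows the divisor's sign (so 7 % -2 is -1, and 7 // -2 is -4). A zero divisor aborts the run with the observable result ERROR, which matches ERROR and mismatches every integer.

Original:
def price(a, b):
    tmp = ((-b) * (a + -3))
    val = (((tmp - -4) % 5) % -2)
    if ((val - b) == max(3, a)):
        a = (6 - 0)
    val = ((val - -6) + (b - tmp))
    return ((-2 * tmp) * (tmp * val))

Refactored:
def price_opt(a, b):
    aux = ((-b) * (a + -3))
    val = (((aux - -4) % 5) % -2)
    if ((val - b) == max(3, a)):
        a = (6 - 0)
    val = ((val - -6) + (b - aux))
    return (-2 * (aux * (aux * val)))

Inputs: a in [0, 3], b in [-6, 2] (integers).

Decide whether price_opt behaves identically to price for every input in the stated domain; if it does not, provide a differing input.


Equivalent — the differences include local variable names differ, yet no declared input distinguishes the two.
One worked example (a=3, b=-1) — price: tmp=0, then val=0, then ((val - b) == max(3, a)) is false, then val=5, then returns 0; price_opt: aux=0, then val=0, then ((val - b) == max(3, a)) is false, then val=5, then returns 0; agreement on 0.
Checked all 36 inputs in the declared domain: the outputs agree on every one.
verdict: equivalent


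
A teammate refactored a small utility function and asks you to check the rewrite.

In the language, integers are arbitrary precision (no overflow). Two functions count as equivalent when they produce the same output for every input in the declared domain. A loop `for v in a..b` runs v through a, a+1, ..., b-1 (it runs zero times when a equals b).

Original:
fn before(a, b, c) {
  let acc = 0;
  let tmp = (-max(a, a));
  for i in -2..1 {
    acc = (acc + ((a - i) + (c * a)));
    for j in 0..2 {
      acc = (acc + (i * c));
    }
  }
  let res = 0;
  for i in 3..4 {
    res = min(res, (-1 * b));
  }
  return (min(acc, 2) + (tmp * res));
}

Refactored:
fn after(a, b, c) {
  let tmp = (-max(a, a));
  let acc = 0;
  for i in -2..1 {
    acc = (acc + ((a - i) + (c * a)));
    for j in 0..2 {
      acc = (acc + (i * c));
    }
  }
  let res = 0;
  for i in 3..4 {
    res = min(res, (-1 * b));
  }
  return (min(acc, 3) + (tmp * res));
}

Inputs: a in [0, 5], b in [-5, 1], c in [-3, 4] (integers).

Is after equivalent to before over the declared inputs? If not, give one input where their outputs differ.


The rewrite breaks on a=0, b=-5, c=-3, where the results are 2 and 3.
before: acc := 0 | tmp := 0 | iter i=-2: | acc := 2 | iter j=0: | acc := 8 | iter j=1: | acc := 14 | iter i=-1: | acc := 15 | iter j=0: | acc := 18 | iter j=1: | acc := 21 | iter i=0: | acc := 21 | iter j=0: | acc := 21 | iter j=1: | acc := 21 | res := 0 | iter i=3: | res := 0 | result 2
after: tmp := 0 | acc := 0 | iter i=-2: | acc := 2 | iter j=0: | acc := 8 | iter j=1: | acc := 14 | iter i=-1: | acc := 15 | iter j=0: | acc := 18 | iter j=1: | acc := 21 | iter i=0: | acc := 21 | iter j=0: | acc := 21 | iter j=1: | acc := 21 | res := 0 | iter i=3: | res := 0 | result 3
verdict: not equivalent; witness: a=0, b=-5, c=-3


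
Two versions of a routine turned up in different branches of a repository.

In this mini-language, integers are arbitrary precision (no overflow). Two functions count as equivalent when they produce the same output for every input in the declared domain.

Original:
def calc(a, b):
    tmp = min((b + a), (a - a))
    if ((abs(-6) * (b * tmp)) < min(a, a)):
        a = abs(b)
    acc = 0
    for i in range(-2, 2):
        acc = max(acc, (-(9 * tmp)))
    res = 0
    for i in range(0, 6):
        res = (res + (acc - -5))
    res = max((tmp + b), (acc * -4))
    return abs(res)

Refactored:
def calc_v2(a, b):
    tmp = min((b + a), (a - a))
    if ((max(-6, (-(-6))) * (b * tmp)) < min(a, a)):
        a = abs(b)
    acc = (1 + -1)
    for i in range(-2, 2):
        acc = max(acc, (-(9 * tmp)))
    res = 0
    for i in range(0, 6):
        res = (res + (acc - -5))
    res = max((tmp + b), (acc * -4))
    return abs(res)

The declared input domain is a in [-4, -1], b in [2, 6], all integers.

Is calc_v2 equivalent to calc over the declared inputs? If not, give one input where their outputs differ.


Equivalent — the differences include constant usage differs; and min/max/abs usage differs; and arithmetic usage differs, yet no declared input distinguishes the two.
One worked example (a=-1, b=2) — calc: tmp := 0 | ((abs(-6) * (b * tmp)) < min(a, a)): false | acc := 0 | iter i=-2: | acc := 0 | iter i=-1: | acc := 0 | iter i=0: | acc := 0 | iter i=1: | acc := 0 | res := 0 | iter i=0: | res := 5 | iter i=1: | res := 10 | iter i=2: | res := 15 | iter i=3: | res := 20 | iter i=4: | res := 25 | iter i=5: | res := 30 | res := 2 | result 2; calc_v2: tmp := 0 | ((max(-6, (-(-6))) * (b * tmp)) < min(a, a)): false | acc := 0 | iter i=-2: | acc := 0 | iter i=-1: | acc := 0 | iter i=0: | acc := 0 | iter i=1: | acc := 0 | res := 0 | iter i=0: | res := 5 | iter i=1: | res := 10 | iter i=2: | res := 15 | iter i=3: | res := 20 | iter i=4: | res := 25 | iter i=5: | res := 30 | res := 2 | result 2; agreement on 2.
An exhaustive pass over the 20 declared inputs shows identical outputs.
verdict: equivalent


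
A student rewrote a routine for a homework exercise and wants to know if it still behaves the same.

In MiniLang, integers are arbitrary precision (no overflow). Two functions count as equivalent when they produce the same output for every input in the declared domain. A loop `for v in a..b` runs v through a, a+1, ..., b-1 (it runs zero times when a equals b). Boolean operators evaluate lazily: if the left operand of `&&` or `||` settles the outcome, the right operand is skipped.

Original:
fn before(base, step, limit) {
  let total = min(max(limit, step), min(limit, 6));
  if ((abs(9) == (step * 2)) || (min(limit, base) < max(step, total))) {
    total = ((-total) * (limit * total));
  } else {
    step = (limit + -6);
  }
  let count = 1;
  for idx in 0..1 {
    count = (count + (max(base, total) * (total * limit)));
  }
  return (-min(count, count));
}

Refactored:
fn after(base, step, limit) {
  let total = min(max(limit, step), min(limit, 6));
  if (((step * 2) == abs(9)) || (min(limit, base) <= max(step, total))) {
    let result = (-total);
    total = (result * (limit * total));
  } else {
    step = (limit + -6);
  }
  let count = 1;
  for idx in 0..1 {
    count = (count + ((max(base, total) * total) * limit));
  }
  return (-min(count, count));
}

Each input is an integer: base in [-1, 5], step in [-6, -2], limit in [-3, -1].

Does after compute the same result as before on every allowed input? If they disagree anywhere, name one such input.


Not equivalent: base=-1, step=-6, limit=-3 separates them (8 vs 2186).
before: total := -3 | ((abs(9) == (step * 2)) || (min(limit, base) < max(step, total))): false | step := -9 | count := 1 | iter idx=0: | count := -8 | result 8
after: total := -3 | (((step * 2) == abs(9)) || (min(limit, base) <= max(step, total))): true | result := 3 | total := 27 | count := 1 | iter idx=0: | count := -2186 | result 2186
verdict: not equivalent; witness: base=-1, step=-6, limit=-3


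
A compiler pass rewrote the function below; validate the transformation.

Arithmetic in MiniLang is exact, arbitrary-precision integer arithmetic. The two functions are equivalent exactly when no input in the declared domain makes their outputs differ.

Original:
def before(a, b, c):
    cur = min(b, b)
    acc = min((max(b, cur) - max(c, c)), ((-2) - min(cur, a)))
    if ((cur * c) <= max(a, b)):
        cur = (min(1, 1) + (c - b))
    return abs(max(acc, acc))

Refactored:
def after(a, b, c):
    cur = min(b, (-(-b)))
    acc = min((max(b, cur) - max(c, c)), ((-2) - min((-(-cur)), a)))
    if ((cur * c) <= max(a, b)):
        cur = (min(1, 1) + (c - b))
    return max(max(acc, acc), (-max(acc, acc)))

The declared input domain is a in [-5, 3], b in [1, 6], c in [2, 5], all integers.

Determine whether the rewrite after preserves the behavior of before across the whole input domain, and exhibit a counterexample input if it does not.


Changes here: min/max/abs usage differs; the full 216-point sweep finds no disagreement.
verdict: equivalent


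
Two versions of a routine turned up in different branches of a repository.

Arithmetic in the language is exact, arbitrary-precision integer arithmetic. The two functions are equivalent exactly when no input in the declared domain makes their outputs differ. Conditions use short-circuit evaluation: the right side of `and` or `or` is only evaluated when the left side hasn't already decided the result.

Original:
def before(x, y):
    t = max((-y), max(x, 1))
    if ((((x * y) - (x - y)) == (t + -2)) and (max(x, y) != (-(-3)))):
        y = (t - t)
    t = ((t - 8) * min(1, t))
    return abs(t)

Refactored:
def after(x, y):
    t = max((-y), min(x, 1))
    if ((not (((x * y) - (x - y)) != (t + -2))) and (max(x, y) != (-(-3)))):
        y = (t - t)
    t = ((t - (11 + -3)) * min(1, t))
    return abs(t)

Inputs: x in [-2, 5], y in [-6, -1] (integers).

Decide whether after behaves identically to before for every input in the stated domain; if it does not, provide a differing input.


Take x=2, y=-1.
before: t = 2; ((((x * y) - (x - y)) == (t + -2)) and (max(x, y) != (-(-3)))) -> false; t = -6; return 6
after: t = 1; ((not (((x * y) - (x - y)) != (t + -2))) and (max(x, y) != (-(-3)))) -> false; t = -7; return 7
6 != 7, so the rewrite changes behavior.
verdict: not equivalent; witness: x=2, y=-1


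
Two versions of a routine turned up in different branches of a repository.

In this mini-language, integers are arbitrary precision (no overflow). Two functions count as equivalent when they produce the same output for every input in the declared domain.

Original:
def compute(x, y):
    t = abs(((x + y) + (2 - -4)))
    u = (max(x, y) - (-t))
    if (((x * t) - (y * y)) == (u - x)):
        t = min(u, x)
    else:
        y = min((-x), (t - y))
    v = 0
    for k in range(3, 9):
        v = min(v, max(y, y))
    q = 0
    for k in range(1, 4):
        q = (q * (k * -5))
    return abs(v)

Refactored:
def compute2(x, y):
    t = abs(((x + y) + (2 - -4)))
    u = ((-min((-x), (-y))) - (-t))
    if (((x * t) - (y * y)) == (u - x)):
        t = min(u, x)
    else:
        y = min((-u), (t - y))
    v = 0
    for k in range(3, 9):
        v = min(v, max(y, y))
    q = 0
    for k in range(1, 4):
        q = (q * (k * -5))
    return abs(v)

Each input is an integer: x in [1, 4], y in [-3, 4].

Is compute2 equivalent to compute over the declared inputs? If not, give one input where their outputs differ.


These are not equivalent — on x=1, y=-3 the outputs split (1 vs 5).
compute: t=4, then u=5, then (((x * t) - (y * y)) == (u - x)) is false, then y=-1, then v=0, then (k=3), then v=-1, then (k=4), then v=-1, then (k=5), then v=-1, then (k=6), then v=-1, then (k=7), then v=-1, then (k=8), then v=-1, then q=0, then (k=1), then q=0, then (k=2), then q=0, then (k=3), then q=0, then returns 1
compute2: t=4, then u=5, then (((x * t) - (y * y)) == (u - x)) is false, then y=-5, then v=0, then (k=3), then v=-5, then (k=4), then v=-5, then (k=5), then v=-5, then (k=6), then v=-5, then (k=7), then v=-5, then (k=8), then v=-5, then q=0, then (k=1), then q=0, then (k=2), then q=0, then (k=3), then q=0, then returns 5
verdict: not equivalent; witness: x=1, y=-3


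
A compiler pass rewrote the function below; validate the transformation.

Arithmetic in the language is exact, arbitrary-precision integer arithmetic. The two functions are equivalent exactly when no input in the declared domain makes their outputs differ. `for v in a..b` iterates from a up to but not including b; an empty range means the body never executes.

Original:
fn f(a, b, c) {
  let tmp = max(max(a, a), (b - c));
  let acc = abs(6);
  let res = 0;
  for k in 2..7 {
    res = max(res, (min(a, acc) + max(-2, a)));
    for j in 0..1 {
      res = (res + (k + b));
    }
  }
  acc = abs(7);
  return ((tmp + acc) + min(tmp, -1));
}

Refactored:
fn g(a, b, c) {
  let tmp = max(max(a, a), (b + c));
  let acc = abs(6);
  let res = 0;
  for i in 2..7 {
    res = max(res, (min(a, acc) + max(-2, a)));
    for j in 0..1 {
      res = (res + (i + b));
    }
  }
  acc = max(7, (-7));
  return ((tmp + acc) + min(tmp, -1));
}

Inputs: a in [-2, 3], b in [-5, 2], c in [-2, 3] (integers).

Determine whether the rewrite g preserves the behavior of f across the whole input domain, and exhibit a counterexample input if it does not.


These are not equivalent — on a=-2, b=-4, c=3 the outputs split (3 vs 5).
f: tmp := -2 | acc := 6 | res := 0 | iter k=2: | res := 0 | iter j=0: | res := -2 | iter k=3: | res := -2 | iter j=0: | res := -3 | iter k=4: | res := -3 | iter j=0: | res := -3 | iter k=5: | res := -3 | iter j=0: | res := -2 | iter k=6: | res := -2 | iter j=0: | res := 0 | acc := 7 | result 3
g: tmp := -1 | acc := 6 | res := 0 | iter i=2: | res := 0 | iter j=0: | res := -2 | iter i=3: | res := -2 | iter j=0: | res := -3 | iter i=4: | res := -3 | iter j=0: | res := -3 | iter i=5: | res := -3 | iter j=0: | res := -2 | iter i=6: | res := -2 | iter j=0: | res := 0 | acc := 7 | result 5
verdict: not equivalent; witness: a=-2, b=-4, c=3


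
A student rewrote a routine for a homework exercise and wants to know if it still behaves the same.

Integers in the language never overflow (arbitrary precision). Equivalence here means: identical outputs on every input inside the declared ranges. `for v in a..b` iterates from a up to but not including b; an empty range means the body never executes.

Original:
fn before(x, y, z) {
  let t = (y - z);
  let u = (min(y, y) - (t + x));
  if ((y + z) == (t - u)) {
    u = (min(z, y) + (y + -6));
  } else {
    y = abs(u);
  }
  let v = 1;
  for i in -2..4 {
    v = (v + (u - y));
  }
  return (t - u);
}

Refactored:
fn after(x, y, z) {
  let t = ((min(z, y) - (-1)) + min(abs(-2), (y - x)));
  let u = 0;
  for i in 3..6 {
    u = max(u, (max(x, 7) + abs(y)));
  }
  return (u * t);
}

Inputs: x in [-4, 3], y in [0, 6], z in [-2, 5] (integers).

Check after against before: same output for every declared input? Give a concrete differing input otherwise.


Not equivalent: x=-4, y=0, z=-2 separates them (0 vs 7).
before: t := 2 | u := 2 | ((y + z) == (t - u)): false | y := 2 | v := 1 | iter i=-2: | v := 1 | iter i=-1: | v := 1 | iter i=0: | v := 1 | iter i=1: | v := 1 | iter i=2: | v := 1 | iter i=3: | v := 1 | result 0
after: t := 1 | u := 0 | iter i=3: | u := 7 | iter i=4: | u := 7 | iter i=5: | u := 7 | result 7
verdict: not equivalent; witness: x=-4, y=0, z=-2


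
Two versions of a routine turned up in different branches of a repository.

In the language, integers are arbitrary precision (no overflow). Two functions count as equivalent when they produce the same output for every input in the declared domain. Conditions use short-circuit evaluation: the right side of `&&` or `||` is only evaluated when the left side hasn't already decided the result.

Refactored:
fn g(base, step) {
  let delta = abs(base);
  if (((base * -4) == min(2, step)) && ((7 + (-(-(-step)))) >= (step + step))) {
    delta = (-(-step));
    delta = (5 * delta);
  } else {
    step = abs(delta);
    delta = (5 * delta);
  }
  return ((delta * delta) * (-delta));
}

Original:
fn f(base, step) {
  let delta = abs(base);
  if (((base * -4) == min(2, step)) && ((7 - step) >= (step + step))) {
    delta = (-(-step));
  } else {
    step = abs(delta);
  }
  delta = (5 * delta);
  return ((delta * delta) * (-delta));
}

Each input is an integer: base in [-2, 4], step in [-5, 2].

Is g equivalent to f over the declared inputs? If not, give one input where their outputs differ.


Although statement counts differ, and arithmetic usage differs, and constant usage differs, 56/56 inputs agree.
verdict: equivalent


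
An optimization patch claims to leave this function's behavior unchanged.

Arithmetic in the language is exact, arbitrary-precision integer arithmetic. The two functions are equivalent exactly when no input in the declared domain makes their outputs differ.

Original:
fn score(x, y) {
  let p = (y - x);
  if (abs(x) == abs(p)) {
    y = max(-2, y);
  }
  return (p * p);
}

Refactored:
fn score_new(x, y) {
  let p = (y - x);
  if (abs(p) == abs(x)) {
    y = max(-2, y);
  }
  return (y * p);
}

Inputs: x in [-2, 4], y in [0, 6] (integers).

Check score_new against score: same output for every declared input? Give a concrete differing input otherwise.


The rewrite breaks on x=-2, y=0, where the results are 4 and 0.
score: p=2, then (abs(x) == abs(p)) is true, then y=0, then returns 4
score_new: p=2, then (abs(p) == abs(x)) is true, then y=0, then returns 0
verdict: not equivalent; witness: x=-2, y=0


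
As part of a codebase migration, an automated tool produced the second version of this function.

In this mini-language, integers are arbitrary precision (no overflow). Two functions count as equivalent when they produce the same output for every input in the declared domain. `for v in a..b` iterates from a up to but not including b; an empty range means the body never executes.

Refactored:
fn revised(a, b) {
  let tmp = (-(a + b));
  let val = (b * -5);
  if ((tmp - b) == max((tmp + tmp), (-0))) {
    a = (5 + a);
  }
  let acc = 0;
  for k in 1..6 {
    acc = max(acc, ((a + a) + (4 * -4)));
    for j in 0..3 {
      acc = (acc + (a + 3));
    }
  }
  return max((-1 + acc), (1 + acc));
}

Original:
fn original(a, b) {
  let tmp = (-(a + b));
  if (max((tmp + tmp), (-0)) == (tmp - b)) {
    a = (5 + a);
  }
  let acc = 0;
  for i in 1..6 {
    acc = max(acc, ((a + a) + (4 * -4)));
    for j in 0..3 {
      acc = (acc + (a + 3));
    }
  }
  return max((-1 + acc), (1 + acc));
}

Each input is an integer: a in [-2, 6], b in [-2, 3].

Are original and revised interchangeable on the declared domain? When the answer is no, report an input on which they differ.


Although arithmetic usage differs; local variable names differ; constant usage differs; statement counts differ, 54/54 inputs agree.
verdict: equivalent


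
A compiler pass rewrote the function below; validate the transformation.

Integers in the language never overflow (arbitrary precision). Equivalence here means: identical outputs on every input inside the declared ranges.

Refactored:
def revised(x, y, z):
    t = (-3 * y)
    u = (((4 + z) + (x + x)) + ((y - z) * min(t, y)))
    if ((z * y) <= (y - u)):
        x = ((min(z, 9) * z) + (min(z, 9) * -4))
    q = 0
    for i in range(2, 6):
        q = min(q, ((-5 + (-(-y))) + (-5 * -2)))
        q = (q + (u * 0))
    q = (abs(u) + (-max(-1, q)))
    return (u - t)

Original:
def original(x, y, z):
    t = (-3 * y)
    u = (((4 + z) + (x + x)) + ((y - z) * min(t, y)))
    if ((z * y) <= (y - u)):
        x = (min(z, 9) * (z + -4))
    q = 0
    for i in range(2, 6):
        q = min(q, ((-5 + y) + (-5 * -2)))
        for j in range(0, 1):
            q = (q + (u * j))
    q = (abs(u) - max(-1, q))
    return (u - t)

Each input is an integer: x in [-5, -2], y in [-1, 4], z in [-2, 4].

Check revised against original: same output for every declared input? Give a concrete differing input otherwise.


Side by side, the visible changes include: loop structure differs; and constant usage differs; and statement counts differ; and min/max/abs usage differs; and arithmetic usage differs; and local variable names differ.
As a probe, take x=-5, y=3, z=3: original runs t := -9 | u := -3 | ((z * y) <= (y - u)): false | q := 0 | iter i=2: | q := 0 | iter j=0: | q := 0 | iter i=3: | q := 0 | iter j=0: | q := 0 | iter i=4: | q := 0 | iter j=0: | q := 0 | iter i=5: | q := 0 | iter j=0: | q := 0 | q := 3 | result 6; revised runs t := -9 | u := -3 | ((z * y) <= (y - u)): false | q := 0 | iter i=2: | q := 0 | q := 0 | iter i=3: | q := 0 | q := 0 | iter i=4: | q := 0 | q := 0 | iter i=5: | q := 0 | q := 0 | q := 3 | result 6; both end at 6.
An exhaustive pass over the 168 declared inputs shows identical outputs.
verdict: equivalent


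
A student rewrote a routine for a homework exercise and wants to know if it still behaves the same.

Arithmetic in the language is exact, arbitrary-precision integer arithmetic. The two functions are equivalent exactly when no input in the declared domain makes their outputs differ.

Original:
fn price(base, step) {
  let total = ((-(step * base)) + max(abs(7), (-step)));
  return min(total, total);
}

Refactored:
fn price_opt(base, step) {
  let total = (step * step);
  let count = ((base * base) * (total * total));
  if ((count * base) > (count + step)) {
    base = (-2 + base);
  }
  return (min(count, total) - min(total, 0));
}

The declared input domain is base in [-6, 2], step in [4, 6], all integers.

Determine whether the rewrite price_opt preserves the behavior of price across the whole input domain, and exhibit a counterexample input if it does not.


base=-6, step=4 yields 31 from price but 16 from price_opt.
verdict: not equivalent; witness: base=-6, step=4


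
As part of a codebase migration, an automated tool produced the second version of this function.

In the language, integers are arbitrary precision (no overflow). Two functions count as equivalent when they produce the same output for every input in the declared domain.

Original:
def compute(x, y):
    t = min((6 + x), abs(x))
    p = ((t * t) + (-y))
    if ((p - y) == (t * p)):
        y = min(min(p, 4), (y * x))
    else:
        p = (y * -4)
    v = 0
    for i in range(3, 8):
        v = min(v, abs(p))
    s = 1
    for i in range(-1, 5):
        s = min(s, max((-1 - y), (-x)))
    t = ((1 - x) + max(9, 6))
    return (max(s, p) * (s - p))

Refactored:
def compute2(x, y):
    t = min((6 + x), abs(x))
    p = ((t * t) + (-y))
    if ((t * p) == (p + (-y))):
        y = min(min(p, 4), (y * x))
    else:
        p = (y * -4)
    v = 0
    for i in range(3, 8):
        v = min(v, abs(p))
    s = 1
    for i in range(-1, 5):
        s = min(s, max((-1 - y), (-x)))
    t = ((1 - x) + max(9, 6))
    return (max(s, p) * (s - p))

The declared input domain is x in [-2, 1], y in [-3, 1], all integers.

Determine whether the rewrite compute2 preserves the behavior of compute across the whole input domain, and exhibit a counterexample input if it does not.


Equivalent — the differences include arithmetic usage differs, yet no declared input distinguishes the two.
Tracing x=0, y=-1: compute: t := 0 | p := 1 | ((p - y) == (t * p)): false | p := 4 | v := 0 | iter i=3: | v := 0 | iter i=4: | v := 0 | iter i=5: | v := 0 | iter i=6: | v := 0 | iter i=7: | v := 0 | s := 1 | iter i=-1: | s := 0 | iter i=0: | s := 0 | iter i=1: | s := 0 | iter i=2: | s := 0 | iter i=3: | s := 0 | iter i=4: | s := 0 | t := 10 | result -16 | compute2: t := 0 | p := 1 | ((t * p) == (p + (-y))): false | p := 4 | v := 0 | iter i=3: | v := 0 | iter i=4: | v := 0 | iter i=5: | v := 0 | iter i=6: | v := 0 | iter i=7: | v := 0 | s := 1 | iter i=-1: | s := 0 | iter i=0: | s := 0 | iter i=1: | s := 0 | iter i=2: | s := 0 | iter i=3: | s := 0 | iter i=4: | s := 0 | t := 10 | result -16 — matching result -16.
An exhaustive pass over the 20 declared inputs shows identical outputs.
verdict: equivalent


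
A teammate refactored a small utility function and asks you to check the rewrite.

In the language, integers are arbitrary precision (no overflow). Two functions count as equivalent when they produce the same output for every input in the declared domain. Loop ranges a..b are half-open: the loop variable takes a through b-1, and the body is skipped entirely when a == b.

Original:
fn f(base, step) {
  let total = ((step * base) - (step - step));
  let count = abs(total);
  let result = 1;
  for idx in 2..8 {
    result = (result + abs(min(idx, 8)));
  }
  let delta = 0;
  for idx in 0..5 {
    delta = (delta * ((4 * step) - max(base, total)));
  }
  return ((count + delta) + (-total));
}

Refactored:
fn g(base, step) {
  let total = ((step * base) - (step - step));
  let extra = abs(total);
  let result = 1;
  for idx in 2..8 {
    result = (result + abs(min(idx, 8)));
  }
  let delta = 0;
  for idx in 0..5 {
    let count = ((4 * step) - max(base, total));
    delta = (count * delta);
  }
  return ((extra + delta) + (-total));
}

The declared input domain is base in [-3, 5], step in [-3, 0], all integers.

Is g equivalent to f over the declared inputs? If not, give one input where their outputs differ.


This is a faithful refactor — statement counts differ, plus local variable names differ, but the computed results match everywhere.
As a probe, take base=5, step=-2: f runs total becomes -10; next count becomes 10; next result becomes 1; next at idx=2:; next result becomes 3; next at idx=3:; next result becomes 6; next at idx=4:; next result becomes 10; next at idx=5:; next result becomes 15; next at idx=6:; next result becomes 21; next at idx=7:; next result becomes 28; next delta becomes 0; next at idx=0:; next delta becomes 0; next at idx=1:; next delta becomes 0; next at idx=2:; next delta becomes 0; next at idx=3:; next delta becomes 0; next at idx=4:; next delta becomes 0; next final value 20; g runs total becomes -10; next extra becomes 10; next result becomes 1; next at idx=2:; next result becomes 3; next at idx=3:; next result becomes 6; next at idx=4:; next result becomes 10; next at idx=5:; next result becomes 15; next at idx=6:; next result becomes 21; next at idx=7:; next result becomes 28; next delta becomes 0; next at idx=0:; next count becomes -13; next delta becomes 0; next at idx=1:; next count becomes -13; next delta becomes 0; next at idx=2:; next count becomes -13; next delta becomes 0; next at idx=3:; next count becomes -13; next delta becomes 0; next at idx=4:; next count becomes -13; next delta becomes 0; next final value 20; both end at 20.
Across all 36 domain points the two functions coincide.
verdict: equivalent


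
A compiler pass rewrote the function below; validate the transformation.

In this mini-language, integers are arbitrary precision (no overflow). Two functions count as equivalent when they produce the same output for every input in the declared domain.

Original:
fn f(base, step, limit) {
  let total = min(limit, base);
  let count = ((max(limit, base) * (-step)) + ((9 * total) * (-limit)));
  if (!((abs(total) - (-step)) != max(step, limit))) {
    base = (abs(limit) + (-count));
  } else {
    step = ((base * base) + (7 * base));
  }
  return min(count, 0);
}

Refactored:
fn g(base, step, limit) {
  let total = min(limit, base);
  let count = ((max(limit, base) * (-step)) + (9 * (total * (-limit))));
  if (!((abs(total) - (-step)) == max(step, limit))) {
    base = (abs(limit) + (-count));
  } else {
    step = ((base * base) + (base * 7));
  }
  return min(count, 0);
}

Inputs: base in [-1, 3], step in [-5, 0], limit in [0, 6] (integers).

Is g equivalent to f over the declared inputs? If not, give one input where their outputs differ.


The suspicious edit (`((abs(total) - (-step)) != max(step, limit))` became `((abs(total) - (-step)) == max(step, limit))`) never changes the result for any input inside the declared domain.
Tracing base=3, step=-5, limit=0: f: total becomes 0; next count becomes 15; next (!((abs(total) - (-step)) != max(step, limit))) evaluates to false; next step becomes 30; next final value 0 | g: total becomes 0; next count becomes 15; next (!((abs(total) - (-step)) == max(step, limit))) evaluates to true; next base becomes -15; next final value 0 — matching result 0.
Checked all 210 inputs in the declared domain: the outputs agree on every one.
verdict: equivalent


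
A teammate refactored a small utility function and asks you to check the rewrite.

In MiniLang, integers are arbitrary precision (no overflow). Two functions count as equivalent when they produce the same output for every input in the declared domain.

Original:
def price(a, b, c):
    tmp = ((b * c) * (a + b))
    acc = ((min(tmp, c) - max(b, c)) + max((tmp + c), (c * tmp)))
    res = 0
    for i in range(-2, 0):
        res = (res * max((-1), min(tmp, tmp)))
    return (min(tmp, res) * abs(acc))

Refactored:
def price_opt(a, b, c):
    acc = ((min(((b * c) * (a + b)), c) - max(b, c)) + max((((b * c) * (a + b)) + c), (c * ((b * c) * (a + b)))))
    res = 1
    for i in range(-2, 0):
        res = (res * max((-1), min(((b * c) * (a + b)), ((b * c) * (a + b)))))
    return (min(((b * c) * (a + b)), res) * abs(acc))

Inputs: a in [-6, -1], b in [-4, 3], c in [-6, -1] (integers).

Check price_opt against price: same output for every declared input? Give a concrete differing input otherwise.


At a=-6, b=1, c=-6: price gives 0, price_opt gives 510.
verdict: not equivalent; witness: a=-6, b=1, c=-6


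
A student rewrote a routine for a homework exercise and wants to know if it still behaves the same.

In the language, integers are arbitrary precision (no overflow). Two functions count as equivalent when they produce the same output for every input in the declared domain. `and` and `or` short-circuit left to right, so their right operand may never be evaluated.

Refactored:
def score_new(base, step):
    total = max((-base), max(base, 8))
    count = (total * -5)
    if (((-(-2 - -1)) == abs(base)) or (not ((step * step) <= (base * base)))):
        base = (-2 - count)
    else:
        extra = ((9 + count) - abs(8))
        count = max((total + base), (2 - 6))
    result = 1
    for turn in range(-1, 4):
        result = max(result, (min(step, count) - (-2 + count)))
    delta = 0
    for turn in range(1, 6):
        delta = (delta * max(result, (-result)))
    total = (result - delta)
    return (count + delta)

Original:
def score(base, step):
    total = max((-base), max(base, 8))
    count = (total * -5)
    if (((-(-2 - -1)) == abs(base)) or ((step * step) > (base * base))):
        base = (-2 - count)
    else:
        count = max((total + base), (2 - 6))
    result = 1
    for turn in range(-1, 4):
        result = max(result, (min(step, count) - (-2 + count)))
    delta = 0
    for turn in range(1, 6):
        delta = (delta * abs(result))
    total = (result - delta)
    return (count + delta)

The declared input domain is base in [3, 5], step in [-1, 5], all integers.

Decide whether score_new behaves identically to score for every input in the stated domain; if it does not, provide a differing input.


Although boolean connective usage differs; local variable names differ; arithmetic usage differs; min/max/abs usage differs; statement counts differ; constant usage differs; comparison usage differs, 21/21 inputs agree.
verdict: equivalent


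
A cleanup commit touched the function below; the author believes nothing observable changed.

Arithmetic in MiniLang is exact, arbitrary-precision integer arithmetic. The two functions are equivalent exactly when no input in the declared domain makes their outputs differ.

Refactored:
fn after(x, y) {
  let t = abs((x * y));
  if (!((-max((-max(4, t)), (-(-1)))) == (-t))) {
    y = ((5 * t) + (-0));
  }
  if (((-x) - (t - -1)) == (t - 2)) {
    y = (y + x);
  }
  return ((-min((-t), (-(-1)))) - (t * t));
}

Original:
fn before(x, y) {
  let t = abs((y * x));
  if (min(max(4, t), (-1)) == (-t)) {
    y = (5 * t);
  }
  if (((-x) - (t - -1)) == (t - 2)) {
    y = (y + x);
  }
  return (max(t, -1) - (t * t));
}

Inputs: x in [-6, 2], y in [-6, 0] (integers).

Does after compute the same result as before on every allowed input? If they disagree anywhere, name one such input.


There is a behavioral-looking edit here, yet the outcome never shifts on this domain; all 63 inputs agree.
verdict: equivalent


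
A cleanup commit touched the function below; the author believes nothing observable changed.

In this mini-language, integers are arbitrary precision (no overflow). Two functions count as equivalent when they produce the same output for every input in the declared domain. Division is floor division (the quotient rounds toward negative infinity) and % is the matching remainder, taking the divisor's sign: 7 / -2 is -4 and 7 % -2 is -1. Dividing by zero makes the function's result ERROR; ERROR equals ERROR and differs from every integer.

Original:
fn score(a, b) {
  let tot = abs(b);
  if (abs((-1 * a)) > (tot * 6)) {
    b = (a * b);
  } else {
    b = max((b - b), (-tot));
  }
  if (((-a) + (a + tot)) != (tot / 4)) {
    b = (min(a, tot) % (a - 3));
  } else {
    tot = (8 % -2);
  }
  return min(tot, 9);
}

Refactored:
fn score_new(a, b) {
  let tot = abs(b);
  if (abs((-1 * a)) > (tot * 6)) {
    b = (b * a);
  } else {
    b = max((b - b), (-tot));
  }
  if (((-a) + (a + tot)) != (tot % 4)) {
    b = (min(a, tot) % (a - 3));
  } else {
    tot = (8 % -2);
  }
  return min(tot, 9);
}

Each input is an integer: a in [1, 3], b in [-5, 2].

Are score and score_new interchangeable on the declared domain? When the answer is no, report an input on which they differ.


Try a=1, b=-3.
score: tot becomes 3; next (abs((-1 * a)) > (tot * 6)) evaluates to false; next b becomes 0; next (((-a) + (a + tot)) != (tot / 4)) evaluates to true; next b becomes -1; next final value 3
score_new: tot becomes 3; next (abs((-1 * a)) > (tot * 6)) evaluates to false; next b becomes 0; next (((-a) + (a + tot)) != (tot % 4)) evaluates to false; next tot becomes 0; next final value 0
3 and 0 differ, so these are not the same function on this domain.
verdict: not equivalent; witness: a=1, b=-3


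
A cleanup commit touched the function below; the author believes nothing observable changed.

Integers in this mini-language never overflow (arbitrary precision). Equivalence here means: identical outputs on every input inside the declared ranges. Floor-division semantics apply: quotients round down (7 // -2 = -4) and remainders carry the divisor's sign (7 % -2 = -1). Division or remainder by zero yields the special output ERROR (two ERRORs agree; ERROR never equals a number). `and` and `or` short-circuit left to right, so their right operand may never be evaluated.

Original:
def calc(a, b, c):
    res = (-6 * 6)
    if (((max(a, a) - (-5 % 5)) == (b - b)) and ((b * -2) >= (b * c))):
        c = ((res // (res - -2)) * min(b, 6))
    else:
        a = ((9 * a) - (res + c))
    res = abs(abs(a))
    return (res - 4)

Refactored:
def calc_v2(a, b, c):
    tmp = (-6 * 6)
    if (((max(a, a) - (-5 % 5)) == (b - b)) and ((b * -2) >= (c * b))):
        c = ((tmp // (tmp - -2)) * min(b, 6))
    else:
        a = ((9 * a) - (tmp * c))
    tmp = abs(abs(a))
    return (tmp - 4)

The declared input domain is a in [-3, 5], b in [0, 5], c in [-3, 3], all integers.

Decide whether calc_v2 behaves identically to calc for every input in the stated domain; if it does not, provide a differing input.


Consider the input a=-3, b=0, c=-3.
calc: res := -36 | (((max(a, a) - (-5 % 5)) == (b - b)) and ((b * -2) >= (b * c))): false | a := 12 | res := 12 | result 8
calc_v2: tmp := -36 | (((max(a, a) - (-5 % 5)) == (b - b)) and ((b * -2) >= (c * b))): false | a := -135 | tmp := 135 | result 131
8 vs 131 — the two versions disagree here.
verdict: not equivalent; witness: a=-3, b=0, c=-3


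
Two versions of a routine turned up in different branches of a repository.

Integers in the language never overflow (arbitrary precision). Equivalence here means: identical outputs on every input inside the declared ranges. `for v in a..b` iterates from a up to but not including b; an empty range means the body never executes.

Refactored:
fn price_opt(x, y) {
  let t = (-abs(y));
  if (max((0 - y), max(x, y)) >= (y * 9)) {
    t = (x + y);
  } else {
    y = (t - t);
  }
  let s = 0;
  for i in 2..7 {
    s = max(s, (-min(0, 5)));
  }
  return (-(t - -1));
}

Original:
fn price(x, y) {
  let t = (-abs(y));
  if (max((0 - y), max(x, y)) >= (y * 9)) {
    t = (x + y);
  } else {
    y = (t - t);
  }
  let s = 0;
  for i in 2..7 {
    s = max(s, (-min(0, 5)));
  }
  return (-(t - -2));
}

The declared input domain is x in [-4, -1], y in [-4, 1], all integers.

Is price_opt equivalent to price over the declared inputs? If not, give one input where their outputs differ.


Take x=-4, y=-4.
price: t=-4, then (max((0 - y), max(x, y)) >= (y * 9)) is true, then t=-8, then s=0, then (i=2), then s=0, then (i=3), then s=0, then (i=4), then s=0, then (i=5), then s=0, then (i=6), then s=0, then returns 6
price_opt: t=-4, then (max((0 - y), max(x, y)) >= (y * 9)) is true, then t=-8, then s=0, then (i=2), then s=0, then (i=3), then s=0, then (i=4), then s=0, then (i=5), then s=0, then (i=6), then s=0, then returns 7
6 vs 7 — the two versions disagree here.
verdict: not equivalent; witness: x=-4, y=-4


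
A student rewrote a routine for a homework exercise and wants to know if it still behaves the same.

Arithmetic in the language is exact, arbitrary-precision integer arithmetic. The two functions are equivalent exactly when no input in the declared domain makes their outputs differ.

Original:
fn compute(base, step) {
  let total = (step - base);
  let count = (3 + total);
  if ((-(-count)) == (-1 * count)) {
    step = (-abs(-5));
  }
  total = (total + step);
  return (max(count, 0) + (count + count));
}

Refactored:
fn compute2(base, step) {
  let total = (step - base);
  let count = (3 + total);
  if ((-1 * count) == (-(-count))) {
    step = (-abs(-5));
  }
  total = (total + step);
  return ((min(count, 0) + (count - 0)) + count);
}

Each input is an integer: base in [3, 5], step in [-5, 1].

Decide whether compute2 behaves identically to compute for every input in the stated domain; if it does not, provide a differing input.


Not equivalent: base=3, step=-5 separates them (-10 vs -15).
compute: total becomes -8; next count becomes -5; next ((-(-count)) == (-1 * count)) evaluates to false; next total becomes -13; next final value -10
compute2: total becomes -8; next count becomes -5; next ((-1 * count) == (-(-count))) evaluates to false; next total becomes -13; next final value -15
verdict: not equivalent; witness: base=3, step=-5


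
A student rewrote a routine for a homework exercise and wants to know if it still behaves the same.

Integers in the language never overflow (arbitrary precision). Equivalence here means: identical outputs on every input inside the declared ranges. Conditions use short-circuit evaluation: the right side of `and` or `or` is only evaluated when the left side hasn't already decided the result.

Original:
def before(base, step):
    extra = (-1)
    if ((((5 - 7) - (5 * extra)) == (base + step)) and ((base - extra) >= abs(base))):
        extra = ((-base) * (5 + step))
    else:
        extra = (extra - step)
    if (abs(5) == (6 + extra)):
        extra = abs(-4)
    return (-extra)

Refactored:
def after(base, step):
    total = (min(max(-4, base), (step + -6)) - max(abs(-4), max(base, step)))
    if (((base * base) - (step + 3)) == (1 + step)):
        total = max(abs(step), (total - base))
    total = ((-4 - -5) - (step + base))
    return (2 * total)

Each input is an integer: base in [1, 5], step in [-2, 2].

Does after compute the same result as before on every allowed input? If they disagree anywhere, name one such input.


Take base=1, step=-2.
before: extra=-1, then ((((5 - 7) - (5 * extra)) == (base + step)) and ((base - extra) >= abs(base))) is false, then extra=1, then (abs(5) == (6 + extra)) is false, then returns -1
after: total=-12, then (((base * base) - (step + 3)) == (1 + step)) is false, then total=2, then returns 4
-1 != 4, so the rewrite changes behavior.
verdict: not equivalent; witness: base=1, step=-2
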